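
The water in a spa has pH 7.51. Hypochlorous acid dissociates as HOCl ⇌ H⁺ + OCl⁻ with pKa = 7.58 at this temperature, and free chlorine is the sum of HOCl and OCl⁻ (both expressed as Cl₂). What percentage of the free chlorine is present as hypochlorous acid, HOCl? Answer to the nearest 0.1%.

[OCl⁻]/[HOCl] = 10^(pH − pKa) = 10^(7.51 − 7.58) = 10^-0.07 = 0.8511.
Fraction as HOCl = 1 / (1 + 0.8511) = 0.5402.

54.0%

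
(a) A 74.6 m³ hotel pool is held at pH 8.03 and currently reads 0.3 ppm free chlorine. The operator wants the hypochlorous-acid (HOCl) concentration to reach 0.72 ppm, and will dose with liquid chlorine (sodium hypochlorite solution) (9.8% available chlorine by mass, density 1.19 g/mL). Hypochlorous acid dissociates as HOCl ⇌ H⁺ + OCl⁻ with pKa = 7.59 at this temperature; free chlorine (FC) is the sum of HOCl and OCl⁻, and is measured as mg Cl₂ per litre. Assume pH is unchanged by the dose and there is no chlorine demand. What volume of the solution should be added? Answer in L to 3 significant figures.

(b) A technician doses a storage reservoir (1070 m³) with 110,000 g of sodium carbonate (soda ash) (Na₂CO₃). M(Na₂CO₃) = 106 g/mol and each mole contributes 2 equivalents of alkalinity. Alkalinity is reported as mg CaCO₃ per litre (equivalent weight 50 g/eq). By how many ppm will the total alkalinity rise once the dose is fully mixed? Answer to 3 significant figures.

(a) 1.54 L; (b) 97.0 ppm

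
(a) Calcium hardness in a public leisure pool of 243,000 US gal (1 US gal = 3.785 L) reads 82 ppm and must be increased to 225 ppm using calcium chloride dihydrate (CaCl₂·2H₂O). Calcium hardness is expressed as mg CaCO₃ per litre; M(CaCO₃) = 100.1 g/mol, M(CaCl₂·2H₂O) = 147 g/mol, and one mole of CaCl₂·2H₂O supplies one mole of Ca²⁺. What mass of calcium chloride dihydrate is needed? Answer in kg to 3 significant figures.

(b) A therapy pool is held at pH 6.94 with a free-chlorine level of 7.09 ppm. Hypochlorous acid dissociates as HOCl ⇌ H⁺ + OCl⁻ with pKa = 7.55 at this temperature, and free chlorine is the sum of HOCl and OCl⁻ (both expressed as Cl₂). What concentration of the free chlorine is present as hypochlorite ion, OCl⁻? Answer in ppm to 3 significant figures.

(a) 193 kg; (b) 1.40 ppm

(a) Volume: 243,000 US gal × 3.785 L/gal = 919,755 L.
(a) Hardness to add: (225 − 82) = 143 mg/L as CaCO₃ × 919,755 L = 131,500 g as CaCO₃.
(a) Moles of Ca²⁺ (1 mol Ca²⁺ ≡ 1 mol CaCO₃): 131,500 / 100.1 g/mol = 1314 mol.
(a) Mass of CaCl₂·2H₂O: 1314 × 147 = 193,100 g.

(b) [OCl⁻]/[HOCl] = 10^(pH − pKa) = 10^(6.94 − 7.55) = 10^-0.61 = 0.2455.
(b) Fraction as HOCl = 1 / (1 + 0.2455) = 0.8029.
(b) OCl⁻ = (1 − 0.8029) × 7.09 ppm = 1.397 ppm.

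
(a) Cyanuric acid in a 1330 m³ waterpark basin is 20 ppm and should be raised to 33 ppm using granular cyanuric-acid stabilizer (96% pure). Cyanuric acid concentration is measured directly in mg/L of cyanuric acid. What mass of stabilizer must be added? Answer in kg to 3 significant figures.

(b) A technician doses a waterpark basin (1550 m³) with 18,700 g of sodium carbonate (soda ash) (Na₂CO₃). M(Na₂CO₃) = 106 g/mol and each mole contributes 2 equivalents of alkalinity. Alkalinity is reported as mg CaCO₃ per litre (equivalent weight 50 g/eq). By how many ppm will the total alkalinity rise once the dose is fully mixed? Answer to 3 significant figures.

(a) Volume: 1330 m³ = 1,330,000 L.
(a) CYA to add: (33 − 20) = 13 mg/L × 1,330,000 L = 17,290 g cyanuric acid.
(a) At 96% purity: 17,290 / 0.96 = 18,010 g product.

(b) Volume: 1550 m³ = 1,550,000 L.
(b) Moles of Na₂CO₃: 18,700 g ÷ 106 g/mol = 176.4 mol → 352.8 eq of alkalinity.
(b) As CaCO₃: 352.8 eq × 50 g/eq = 17,640 g.
(b) Rise: 17,640 g / 1,550,000 L × 1000 = 11.38 mg/L.

(a) 18.0 kg; (b) 11.4 ppm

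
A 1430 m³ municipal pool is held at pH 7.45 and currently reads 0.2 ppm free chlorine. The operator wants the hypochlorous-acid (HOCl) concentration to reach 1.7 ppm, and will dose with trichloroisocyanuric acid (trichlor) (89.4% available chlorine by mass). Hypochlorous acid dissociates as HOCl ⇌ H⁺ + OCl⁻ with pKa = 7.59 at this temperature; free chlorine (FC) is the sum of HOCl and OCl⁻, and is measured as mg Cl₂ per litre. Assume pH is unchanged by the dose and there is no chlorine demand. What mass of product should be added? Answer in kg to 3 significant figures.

4.37 kg

Volume: 1430 m³ = 1,430,000 L.
[OCl⁻]/[HOCl] = 10^(pH − pKa) = 10^(7.45 − 7.59) = 0.7244; fraction as HOCl = 1/(1 + 0.7244) = 0.5799.
Free chlorine required for 1.7 ppm HOCl: 1.7 / 0.5799 = 2.932 ppm.
FC to add: 2.932 − 0.2 = 2.732 mg/L as Cl₂.
Cl₂ equivalent: 2.732 mg/L × 1,430,000 L = 3906 g.
Product at 89.4% available Cl: 3906 / 0.894 = 4369 g.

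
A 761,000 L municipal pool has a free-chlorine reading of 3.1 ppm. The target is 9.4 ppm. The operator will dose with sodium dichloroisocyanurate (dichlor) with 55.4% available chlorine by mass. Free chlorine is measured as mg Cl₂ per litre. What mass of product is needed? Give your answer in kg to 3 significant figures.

Chlorine deficit: 9.4 − 3.1 = 6.3 ppm = 6.3 mg/L as Cl₂.
Cl₂ equivalent needed: 6.3 mg/L × 761,000 L = 4,794,000 mg = 4794 g.
Product at 55.4% available chlorine: 4794 / 0.554 = 8654 g.

8.65 kg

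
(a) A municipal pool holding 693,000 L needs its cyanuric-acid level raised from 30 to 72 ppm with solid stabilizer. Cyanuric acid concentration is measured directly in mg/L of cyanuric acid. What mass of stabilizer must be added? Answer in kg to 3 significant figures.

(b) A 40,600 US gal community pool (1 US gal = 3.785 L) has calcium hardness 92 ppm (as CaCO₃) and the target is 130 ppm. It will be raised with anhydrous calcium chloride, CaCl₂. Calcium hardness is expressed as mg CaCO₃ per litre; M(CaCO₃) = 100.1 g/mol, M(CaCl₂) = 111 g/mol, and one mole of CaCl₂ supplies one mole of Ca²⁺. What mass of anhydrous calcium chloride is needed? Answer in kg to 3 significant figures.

(a) 29.1 kg; (b) 6.48 kg

(a) CYA to add: (72 − 30) = 42 mg/L × 693,000 L = 29,110 g cyanuric acid.

(b) Volume: 40,600 US gal × 3.785 L/gal = 153,671 L.
(b) Hardness to add: (130 − 92) = 38 mg/L as CaCO₃ × 153,671 L = 5839 g as CaCO₃.
(b) Moles of Ca²⁺ (1 mol Ca²⁺ ≡ 1 mol CaCO₃): 5839 / 100.1 g/mol = 58.34 mol.
(b) Mass of CaCl₂: 58.34 × 111 = 6475 g.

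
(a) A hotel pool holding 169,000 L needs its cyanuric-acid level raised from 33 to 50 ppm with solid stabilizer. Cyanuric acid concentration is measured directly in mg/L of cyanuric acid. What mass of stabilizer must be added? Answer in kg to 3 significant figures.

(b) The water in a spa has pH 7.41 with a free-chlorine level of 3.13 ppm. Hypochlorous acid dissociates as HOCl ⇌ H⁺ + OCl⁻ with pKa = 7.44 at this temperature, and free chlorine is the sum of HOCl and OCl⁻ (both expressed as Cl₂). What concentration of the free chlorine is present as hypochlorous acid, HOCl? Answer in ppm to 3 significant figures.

(a) CYA to add: (50 − 33) = 17 mg/L × 169,000 L = 2873 g cyanuric acid.

(b) [OCl⁻]/[HOCl] = 10^(pH − pKa) = 10^(7.41 − 7.44) = 10^-0.03 = 0.9333.
(b) Fraction as HOCl = 1 / (1 + 0.9333) = 0.5173.
(b) HOCl = 0.5173 × 3.13 ppm = 1.619 ppm.

(a) 2.87 kg; (b) 1.62 ppm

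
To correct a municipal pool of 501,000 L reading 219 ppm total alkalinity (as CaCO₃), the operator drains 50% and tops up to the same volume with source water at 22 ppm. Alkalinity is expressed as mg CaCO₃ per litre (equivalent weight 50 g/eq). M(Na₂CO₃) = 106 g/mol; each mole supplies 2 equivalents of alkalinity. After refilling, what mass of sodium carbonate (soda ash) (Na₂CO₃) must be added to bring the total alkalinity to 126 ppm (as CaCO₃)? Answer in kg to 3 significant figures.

2.92 kg

After draining 50% and refilling: 219 × 0.50 + 22 × 0.50 = 120.5 ppm.
Deficit to target: 126 − 120.5 = 5.5 mg/L.
As CaCO₃: 5.5 mg/L × 501,000 L = 2756 g; ÷ 50 g/eq ÷ 2 = 27.55 mol Na₂CO₃.
Mass: 27.55 × 106 = 2921 g.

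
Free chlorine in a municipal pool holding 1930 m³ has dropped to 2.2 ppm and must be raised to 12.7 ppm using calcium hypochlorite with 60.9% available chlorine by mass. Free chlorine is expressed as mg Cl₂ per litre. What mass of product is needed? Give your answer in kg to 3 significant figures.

Volume: 1930 m³ = 1,930,000 L.
Chlorine deficit: 12.7 − 2.2 = 10.5 ppm = 10.5 mg/L as Cl₂.
Cl₂ equivalent needed: 10.5 mg/L × 1,930,000 L = 20,260,000 mg = 20,260 g.
Product at 60.9% available chlorine: 20,260 / 0.609 = 33,280 g.

33.3 kg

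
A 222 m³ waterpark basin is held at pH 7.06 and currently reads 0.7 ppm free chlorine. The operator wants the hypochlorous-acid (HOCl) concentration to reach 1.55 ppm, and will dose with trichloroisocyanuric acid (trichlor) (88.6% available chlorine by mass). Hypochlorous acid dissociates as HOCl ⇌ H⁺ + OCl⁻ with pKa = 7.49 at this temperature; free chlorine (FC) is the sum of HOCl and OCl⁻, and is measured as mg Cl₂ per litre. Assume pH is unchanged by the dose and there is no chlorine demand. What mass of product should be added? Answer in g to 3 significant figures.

357 g

Volume: 222 m³ = 222,000 L.
[OCl⁻]/[HOCl] = 10^(pH − pKa) = 10^(7.06 − 7.49) = 0.3715; fraction as HOCl = 1/(1 + 0.3715) = 0.7291.
Free chlorine required for 1.55 ppm HOCl: 1.55 / 0.7291 = 2.126 ppm.
FC to add: 2.126 − 0.7 = 1.426 mg/L as Cl₂.
Cl₂ equivalent: 1.426 mg/L × 222,000 L = 316.5 g.
Product at 88.6% available Cl: 316.5 / 0.886 = 357.3 g.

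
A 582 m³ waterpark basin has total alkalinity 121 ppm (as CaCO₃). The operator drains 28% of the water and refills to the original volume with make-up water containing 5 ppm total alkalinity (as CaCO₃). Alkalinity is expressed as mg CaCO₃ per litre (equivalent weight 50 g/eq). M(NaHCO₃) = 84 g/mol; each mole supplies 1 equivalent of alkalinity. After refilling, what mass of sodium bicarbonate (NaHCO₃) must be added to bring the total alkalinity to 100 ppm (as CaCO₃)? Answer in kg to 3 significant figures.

11.2 kg

Volume: 582 m³ = 582,000 L.
After draining 28% and refilling: 121 × 0.72 + 5 × 0.28 = 88.52 ppm.
Deficit to target: 100 − 88.52 = 11.48 mg/L.
As CaCO₃: 11.48 mg/L × 582,000 L = 6681 g; ÷ 50 g/eq ÷ 1 = 133.6 mol NaHCO₃.
Mass: 133.6 × 84 = 11,220 g.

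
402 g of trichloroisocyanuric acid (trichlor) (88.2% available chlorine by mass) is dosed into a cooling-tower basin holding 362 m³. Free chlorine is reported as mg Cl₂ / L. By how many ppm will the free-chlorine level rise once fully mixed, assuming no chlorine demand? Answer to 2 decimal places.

Volume: 362 m³ = 362,000 L.
Available chlorine delivered: 402 g × 0.882 = 354.6 g as Cl₂.
Concentration rise: 354.6 g / 362,000 L = 0.9795 mg/L = 0.98 ppm.

0.98 ppm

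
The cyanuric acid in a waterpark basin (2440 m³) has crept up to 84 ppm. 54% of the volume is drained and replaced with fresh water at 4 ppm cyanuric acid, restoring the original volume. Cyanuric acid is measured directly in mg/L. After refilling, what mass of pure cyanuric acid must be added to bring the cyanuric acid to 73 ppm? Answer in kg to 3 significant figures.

Volume: 2440 m³ = 2,440,000 L.
After draining 54% and refilling: 84 × 0.46 + 4 × 0.54 = 40.8 ppm.
Deficit to target: 73 − 40.8 = 32.2 mg/L.
Mass: 32.2 mg/L × 2,440,000 L = 78,570 g cyanuric acid.

78.6 kg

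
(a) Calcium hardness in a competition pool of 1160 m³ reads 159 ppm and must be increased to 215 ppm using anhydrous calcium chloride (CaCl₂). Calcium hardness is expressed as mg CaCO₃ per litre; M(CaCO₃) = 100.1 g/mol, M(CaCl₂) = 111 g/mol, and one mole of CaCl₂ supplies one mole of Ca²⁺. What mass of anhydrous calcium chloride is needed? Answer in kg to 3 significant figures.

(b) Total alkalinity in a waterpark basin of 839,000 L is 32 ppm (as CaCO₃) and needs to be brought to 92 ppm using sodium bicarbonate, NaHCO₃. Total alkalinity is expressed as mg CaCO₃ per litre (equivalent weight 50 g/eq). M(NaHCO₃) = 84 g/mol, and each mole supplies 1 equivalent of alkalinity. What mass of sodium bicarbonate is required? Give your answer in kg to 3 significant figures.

(a) 72.0 kg; (b) 84.6 kg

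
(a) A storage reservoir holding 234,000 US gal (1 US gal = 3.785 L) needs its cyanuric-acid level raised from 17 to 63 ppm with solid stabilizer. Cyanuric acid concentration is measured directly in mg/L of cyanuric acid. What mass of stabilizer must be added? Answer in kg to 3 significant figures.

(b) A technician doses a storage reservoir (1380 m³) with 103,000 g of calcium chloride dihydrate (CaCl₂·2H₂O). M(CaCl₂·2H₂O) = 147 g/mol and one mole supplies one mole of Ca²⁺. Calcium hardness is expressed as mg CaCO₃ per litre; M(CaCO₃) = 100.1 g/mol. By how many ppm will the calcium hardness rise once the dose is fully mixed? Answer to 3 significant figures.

(a) 40.7 kg; (b) 50.8 ppm

(a) Volume: 234,000 US gal × 3.785 L/gal = 885,690 L.
(a) CYA to add: (63 − 17) = 46 mg/L × 885,690 L = 40,740 g cyanuric acid.

(b) Volume: 1380 m³ = 1,380,000 L.
(b) Moles of Ca²⁺: 103,000 g ÷ 147 g/mol = 700.7 mol.
(b) As CaCO₃: 700.7 mol × 100.1 g/mol = 70,140 g.
(b) Rise: 70,140 g / 1,380,000 L × 1000 = 50.82 mg/L.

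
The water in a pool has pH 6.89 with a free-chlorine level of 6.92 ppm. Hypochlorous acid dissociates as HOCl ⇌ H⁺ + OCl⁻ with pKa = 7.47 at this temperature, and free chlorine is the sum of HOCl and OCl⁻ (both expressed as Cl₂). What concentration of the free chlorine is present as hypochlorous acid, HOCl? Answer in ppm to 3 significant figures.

5.48 ppm

[OCl⁻]/[HOCl] = 10^(pH − pKa) = 10^(6.89 − 7.47) = 10^-0.58 = 0.263.
Fraction as HOCl = 1 / (1 + 0.263) = 0.7917.
HOCl = 0.7917 × 6.92 ppm = 5.479 ppm.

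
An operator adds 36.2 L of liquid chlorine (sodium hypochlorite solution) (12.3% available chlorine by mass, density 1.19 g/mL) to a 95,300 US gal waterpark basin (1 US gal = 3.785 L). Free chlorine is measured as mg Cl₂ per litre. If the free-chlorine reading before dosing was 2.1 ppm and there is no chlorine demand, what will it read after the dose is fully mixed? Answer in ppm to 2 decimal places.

Volume: 95,300 US gal × 3.785 L/gal = 360,710 L.
Mass of solution: 36.2 L × 1000 mL/L × 1.19 g/mL = 43,080 g.
Available chlorine delivered: 43,080 g × 0.123 = 5299 g as Cl₂.
Concentration rise: 5299 g / 360,710 L = 14.69 mg/L = 14.69 ppm.
Final FC: 2.1 + 14.69 = 16.79 ppm.

16.79 ppm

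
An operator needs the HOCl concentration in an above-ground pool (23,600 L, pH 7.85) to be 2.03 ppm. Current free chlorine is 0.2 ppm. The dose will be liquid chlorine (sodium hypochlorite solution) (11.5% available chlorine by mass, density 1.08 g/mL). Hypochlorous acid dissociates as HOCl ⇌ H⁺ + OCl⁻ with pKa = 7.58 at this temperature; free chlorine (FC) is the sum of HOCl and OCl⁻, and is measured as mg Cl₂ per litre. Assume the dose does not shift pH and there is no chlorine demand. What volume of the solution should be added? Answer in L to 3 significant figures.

1.07 L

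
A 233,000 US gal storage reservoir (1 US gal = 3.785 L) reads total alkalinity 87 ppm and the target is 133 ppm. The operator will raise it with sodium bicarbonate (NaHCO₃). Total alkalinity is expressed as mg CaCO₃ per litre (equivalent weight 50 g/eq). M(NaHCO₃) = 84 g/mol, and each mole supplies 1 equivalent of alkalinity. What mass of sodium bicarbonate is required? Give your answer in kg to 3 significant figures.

68.2 kg

Volume: 233,000 US gal × 3.785 L/gal = 881,905 L.
Alkalinity to add: (133 − 87) = 46 mg/L as CaCO₃ × 881,905 L = 40,570 g as CaCO₃.
Equivalents: 40,570 g ÷ 50 g/eq = 811.4 eq.
NaHCO₃ supplies 1 eq per mole → 811.4 mol.
Mass: 811.4 mol × 84 g/mol = 68,150 g.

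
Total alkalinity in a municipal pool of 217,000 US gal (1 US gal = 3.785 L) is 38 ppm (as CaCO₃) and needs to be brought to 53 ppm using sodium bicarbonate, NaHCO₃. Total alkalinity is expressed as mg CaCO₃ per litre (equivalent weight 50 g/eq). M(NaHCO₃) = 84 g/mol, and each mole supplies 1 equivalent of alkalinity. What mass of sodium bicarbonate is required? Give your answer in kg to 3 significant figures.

Volume: 217,000 US gal × 3.785 L/gal = 821,345 L.
Alkalinity to add: (53 − 38) = 15 mg/L as CaCO₃ × 821,345 L = 12,320 g as CaCO₃.
Equivalents: 12,320 g ÷ 50 g/eq = 246.4 eq.
NaHCO₃ supplies 1 eq per mole → 246.4 mol.
Mass: 246.4 mol × 84 g/mol = 20,700 g.

20.7 kg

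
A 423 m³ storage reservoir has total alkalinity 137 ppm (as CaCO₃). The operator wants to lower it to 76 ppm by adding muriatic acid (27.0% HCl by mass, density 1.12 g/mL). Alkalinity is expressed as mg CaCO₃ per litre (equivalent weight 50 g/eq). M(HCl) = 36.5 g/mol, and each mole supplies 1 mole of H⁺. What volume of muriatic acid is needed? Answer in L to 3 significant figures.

62.3 L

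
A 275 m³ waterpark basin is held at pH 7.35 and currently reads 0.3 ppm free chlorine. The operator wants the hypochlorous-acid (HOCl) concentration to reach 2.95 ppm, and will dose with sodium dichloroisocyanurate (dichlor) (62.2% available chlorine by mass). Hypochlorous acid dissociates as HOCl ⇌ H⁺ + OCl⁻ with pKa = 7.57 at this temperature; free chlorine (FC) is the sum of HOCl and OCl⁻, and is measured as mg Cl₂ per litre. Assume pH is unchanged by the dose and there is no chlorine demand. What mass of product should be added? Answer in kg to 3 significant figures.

1.96 kg

Volume: 275 m³ = 275,000 L.
[OCl⁻]/[HOCl] = 10^(pH − pKa) = 10^(7.35 − 7.57) = 0.6026; fraction as HOCl = 1/(1 + 0.6026) = 0.624.
Free chlorine required for 2.95 ppm HOCl: 2.95 / 0.624 = 4.728 ppm.
FC to add: 4.728 − 0.3 = 4.428 mg/L as Cl₂.
Cl₂ equivalent: 4.428 mg/L × 275,000 L = 1218 g.
Product at 62.2% available Cl: 1218 / 0.622 = 1958 g.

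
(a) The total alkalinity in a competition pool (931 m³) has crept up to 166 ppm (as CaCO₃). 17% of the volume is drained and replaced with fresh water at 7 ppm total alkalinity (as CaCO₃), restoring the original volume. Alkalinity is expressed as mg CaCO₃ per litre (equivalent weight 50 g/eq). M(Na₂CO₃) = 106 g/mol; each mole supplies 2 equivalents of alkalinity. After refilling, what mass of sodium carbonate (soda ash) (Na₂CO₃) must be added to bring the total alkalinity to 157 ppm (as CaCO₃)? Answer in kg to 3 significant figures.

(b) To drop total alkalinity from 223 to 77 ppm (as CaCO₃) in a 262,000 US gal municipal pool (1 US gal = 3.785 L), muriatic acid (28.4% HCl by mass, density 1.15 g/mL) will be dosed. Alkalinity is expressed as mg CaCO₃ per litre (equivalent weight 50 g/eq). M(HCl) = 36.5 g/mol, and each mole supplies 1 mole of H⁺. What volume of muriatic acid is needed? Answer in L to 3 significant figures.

(a) Volume: 931 m³ = 931,000 L.
(a) After draining 17% and refilling: 166 × 0.83 + 7 × 0.17 = 138.97 ppm.
(a) Deficit to target: 157 − 138.97 = 18.03 mg/L.
(a) As CaCO₃: 18.03 mg/L × 931,000 L = 16,790 g; ÷ 50 g/eq ÷ 2 = 167.9 mol Na₂CO₃.
(a) Mass: 167.9 × 106 = 17,790 g.

(b) Volume: 262,000 US gal × 3.785 L/gal = 991,670 L.
(b) Alkalinity to neutralize: (223 − 77) = 146 mg/L as CaCO₃ × 991,670 L = 144,800 g as CaCO₃.
(b) Equivalents of H⁺ required: 144,800 ÷ 50 g/eq = 2896 eq = 2896 mol HCl.
(b) Mass of HCl: 2896 × 36.5 = 105,700 g.
(b) Mass of 28.4% solution: 105,700 / 0.284 = 372,200 g.
(b) Volume: 372,200 g ÷ 1.15 g/mL = 323,600 mL.

(a) 17.8 kg; (b) 324 L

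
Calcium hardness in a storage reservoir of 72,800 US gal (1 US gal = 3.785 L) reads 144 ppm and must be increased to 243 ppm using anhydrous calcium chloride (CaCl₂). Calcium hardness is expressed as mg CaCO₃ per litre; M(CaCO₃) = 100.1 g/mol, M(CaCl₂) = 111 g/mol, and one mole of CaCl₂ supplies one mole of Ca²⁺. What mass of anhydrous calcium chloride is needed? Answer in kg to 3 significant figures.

30.2 kg

Volume: 72,800 US gal × 3.785 L/gal = 275,548 L.
Hardness to add: (243 − 144) = 99 mg/L as CaCO₃ × 275,548 L = 27,280 g as CaCO₃.
Moles of Ca²⁺ (1 mol Ca²⁺ ≡ 1 mol CaCO₃): 27,280 / 100.1 g/mol = 272.5 mol.
Mass of CaCl₂: 272.5 × 111 = 30,250 g.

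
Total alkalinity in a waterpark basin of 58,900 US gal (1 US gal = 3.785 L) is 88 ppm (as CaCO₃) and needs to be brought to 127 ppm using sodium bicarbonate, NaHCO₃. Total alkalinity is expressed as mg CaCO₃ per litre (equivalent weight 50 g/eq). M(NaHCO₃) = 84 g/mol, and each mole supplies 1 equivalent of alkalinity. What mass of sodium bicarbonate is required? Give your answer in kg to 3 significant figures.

14.6 kg

Volume: 58,900 US gal × 3.785 L/gal = 222,936 L.
Alkalinity to add: (127 − 88) = 39 mg/L as CaCO₃ × 222,936 L = 8695 g as CaCO₃.
Equivalents: 8695 g ÷ 50 g/eq = 173.9 eq.
NaHCO₃ supplies 1 eq per mole → 173.9 mol.
Mass: 173.9 mol × 84 g/mol = 14,610 g.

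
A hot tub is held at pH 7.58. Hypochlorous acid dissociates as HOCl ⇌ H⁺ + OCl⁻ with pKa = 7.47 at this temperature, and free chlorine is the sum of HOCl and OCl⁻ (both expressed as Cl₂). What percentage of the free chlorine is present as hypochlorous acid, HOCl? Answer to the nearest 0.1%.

43.7%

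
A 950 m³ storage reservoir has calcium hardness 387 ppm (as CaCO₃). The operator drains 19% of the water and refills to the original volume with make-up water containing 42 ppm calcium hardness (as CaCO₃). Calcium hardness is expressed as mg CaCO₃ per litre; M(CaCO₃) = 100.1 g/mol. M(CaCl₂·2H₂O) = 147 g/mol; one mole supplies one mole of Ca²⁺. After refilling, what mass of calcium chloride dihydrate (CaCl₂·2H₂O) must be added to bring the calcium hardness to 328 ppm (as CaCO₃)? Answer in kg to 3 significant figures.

Volume: 950 m³ = 950,000 L.
After draining 19% and refilling: 387 × 0.81 + 42 × 0.19 = 321.45 ppm.
Deficit to target: 328 − 321.45 = 6.55 mg/L.
As CaCO₃: 6.55 mg/L × 950,000 L = 6222 g; ÷ 100.1 = 62.16 mol Ca²⁺.
Mass: 62.16 × 147 = 9138 g.

9.14 kg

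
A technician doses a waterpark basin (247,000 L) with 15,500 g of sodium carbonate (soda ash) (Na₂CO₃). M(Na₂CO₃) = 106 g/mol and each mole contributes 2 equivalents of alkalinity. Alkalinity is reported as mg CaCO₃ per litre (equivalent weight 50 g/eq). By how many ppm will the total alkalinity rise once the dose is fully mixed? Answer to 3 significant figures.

59.2 ppm

Moles of Na₂CO₃: 15,500 g ÷ 106 g/mol = 146.2 mol → 292.5 eq of alkalinity.
As CaCO₃: 292.5 eq × 50 g/eq = 14,620 g.
Rise: 14,620 g / 247,000 L × 1000 = 59.2 mg/L.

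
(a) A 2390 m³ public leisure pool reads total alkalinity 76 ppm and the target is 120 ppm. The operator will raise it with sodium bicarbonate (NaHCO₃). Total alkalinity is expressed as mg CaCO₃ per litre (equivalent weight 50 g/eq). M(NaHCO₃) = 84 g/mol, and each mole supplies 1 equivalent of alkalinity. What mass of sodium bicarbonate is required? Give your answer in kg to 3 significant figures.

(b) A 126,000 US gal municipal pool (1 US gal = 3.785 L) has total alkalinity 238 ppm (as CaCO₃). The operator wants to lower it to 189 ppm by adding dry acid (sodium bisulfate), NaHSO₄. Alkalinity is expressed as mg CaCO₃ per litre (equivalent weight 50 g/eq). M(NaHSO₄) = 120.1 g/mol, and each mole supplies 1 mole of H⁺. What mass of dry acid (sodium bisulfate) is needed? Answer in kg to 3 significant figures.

(a) Volume: 2390 m³ = 2,390,000 L.
(a) Alkalinity to add: (120 − 76) = 44 mg/L as CaCO₃ × 2,390,000 L = 105,200 g as CaCO₃.
(a) Equivalents: 105,200 g ÷ 50 g/eq = 2103 eq.
(a) NaHCO₃ supplies 1 eq per mole → 2103 mol.
(a) Mass: 2103 mol × 84 g/mol = 176,700 g.

(b) Volume: 126,000 US gal × 3.785 L/gal = 476,910 L.
(b) Alkalinity to neutralize: (238 − 189) = 49 mg/L as CaCO₃ × 476,910 L = 23,370 g as CaCO₃.
(b) Equivalents of H⁺ required: 23,370 ÷ 50 g/eq = 467.4 eq = 467.4 mol NaHSO₄.
(b) Mass of NaHSO₄: 467.4 × 120.1 = 56,130 g.

(a) 177 kg; (b) 56.1 kg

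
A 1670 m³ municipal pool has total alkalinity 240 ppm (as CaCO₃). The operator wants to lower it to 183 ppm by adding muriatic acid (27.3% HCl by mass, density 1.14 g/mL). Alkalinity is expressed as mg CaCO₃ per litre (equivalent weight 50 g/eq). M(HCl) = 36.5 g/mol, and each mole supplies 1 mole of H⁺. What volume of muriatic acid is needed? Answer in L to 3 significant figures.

223 L

Volume: 1670 m³ = 1,670,000 L.
Alkalinity to neutralize: (240 − 183) = 57 mg/L as CaCO₃ × 1,670,000 L = 95,190 g as CaCO₃.
Equivalents of H⁺ required: 95,190 ÷ 50 g/eq = 1904 eq = 1904 mol HCl.
Mass of HCl: 1904 × 36.5 = 69,490 g.
Mass of 27.3% solution: 69,490 / 0.273 = 254,500 g.
Volume: 254,500 g ÷ 1.14 g/mL = 223,300 mL.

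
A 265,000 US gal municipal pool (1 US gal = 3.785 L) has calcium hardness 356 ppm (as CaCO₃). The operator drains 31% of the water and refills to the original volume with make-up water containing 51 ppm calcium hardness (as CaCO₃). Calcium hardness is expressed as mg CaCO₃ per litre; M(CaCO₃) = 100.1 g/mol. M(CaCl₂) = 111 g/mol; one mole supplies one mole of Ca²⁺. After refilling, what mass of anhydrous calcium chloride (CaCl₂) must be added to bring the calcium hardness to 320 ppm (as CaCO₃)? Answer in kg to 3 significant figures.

65.1 kg

Volume: 265,000 US gal × 3.785 L/gal = 1,003,025 L.
After draining 31% and refilling: 356 × 0.69 + 51 × 0.31 = 261.45 ppm.
Deficit to target: 320 − 261.45 = 58.55 mg/L.
As CaCO₃: 58.55 mg/L × 1,003,025 L = 58,730 g; ÷ 100.1 = 586.7 mol Ca²⁺.
Mass: 586.7 × 111 = 65,120 g.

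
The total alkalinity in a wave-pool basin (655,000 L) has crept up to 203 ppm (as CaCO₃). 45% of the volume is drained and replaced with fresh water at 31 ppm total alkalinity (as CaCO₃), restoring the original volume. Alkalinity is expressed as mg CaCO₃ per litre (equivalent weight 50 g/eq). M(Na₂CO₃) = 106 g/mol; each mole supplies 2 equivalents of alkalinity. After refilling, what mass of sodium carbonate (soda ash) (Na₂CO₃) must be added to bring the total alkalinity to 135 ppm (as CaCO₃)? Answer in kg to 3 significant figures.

After draining 45% and refilling: 203 × 0.55 + 31 × 0.45 = 125.6 ppm.
Deficit to target: 135 − 125.6 = 9.4 mg/L.
As CaCO₃: 9.4 mg/L × 655,000 L = 6157 g; ÷ 50 g/eq ÷ 2 = 61.57 mol Na₂CO₃.
Mass: 61.57 × 106 = 6526 g.

6.53 kg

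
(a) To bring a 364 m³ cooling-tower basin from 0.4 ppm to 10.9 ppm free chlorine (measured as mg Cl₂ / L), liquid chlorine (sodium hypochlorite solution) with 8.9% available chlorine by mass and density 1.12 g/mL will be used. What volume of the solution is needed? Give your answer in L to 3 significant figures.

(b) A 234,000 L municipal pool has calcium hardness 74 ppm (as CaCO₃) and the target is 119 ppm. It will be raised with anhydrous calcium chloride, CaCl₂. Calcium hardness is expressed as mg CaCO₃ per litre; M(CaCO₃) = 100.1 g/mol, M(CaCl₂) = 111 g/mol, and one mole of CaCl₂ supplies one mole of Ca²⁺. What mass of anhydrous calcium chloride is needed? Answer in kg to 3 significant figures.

(a) Volume: 364 m³ = 364,000 L.
(a) Chlorine deficit: 10.9 − 0.4 = 10.5 ppm = 10.5 mg/L as Cl₂.
(a) Cl₂ equivalent needed: 10.5 mg/L × 364,000 L = 3,822,000 mg = 3822 g.
(a) Product at 8.9% available chlorine: 3822 / 0.089 = 42,940 g.
(a) Volume at density 1.12 g/mL: 42,940 g ÷ 1.12 g/mL = 38,340 mL.

(b) Hardness to add: (119 − 74) = 45 mg/L as CaCO₃ × 234,000 L = 10,530 g as CaCO₃.
(b) Moles of Ca²⁺ (1 mol Ca²⁺ ≡ 1 mol CaCO₃): 10,530 / 100.1 g/mol = 105.2 mol.
(b) Mass of CaCl₂: 105.2 × 111 = 11,680 g.

(a) 38.3 L; (b) 11.7 kg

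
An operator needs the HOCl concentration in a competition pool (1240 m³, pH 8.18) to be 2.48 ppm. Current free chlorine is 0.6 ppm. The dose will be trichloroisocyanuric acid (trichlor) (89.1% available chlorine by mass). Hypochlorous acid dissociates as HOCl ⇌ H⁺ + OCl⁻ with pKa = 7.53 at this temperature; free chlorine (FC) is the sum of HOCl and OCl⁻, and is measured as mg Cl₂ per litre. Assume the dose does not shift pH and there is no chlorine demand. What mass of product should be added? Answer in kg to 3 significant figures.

Volume: 1240 m³ = 1,240,000 L.
[OCl⁻]/[HOCl] = 10^(pH − pKa) = 10^(8.18 − 7.53) = 4.467; fraction as HOCl = 1/(1 + 4.467) = 0.1829.
Free chlorine required for 2.48 ppm HOCl: 2.48 / 0.1829 = 13.56 ppm.
FC to add: 13.56 − 0.6 = 12.96 mg/L as Cl₂.
Cl₂ equivalent: 12.96 mg/L × 1,240,000 L = 16,070 g.
Product at 89.1% available Cl: 16,070 / 0.891 = 18,030 g.

18.0 kg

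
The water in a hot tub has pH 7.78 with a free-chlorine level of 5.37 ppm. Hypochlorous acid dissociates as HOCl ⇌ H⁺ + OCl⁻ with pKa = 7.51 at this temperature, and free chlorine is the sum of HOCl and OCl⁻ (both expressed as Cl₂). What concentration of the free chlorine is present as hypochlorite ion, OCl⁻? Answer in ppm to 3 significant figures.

[OCl⁻]/[HOCl] = 10^(pH − pKa) = 10^(7.78 − 7.51) = 10^0.27 = 1.862.
Fraction as HOCl = 1 / (1 + 1.862) = 0.3494.
OCl⁻ = (1 − 0.3494) × 5.37 ppm = 3.494 ppm.

3.49 ppm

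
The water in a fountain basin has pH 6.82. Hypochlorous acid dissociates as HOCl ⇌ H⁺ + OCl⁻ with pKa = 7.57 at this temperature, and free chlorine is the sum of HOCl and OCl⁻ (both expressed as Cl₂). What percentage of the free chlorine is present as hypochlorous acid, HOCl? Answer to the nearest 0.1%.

84.9%

[OCl⁻]/[HOCl] = 10^(pH − pKa) = 10^(6.82 − 7.57) = 10^-0.75 = 0.1778.
Fraction as HOCl = 1 / (1 + 0.1778) = 0.849.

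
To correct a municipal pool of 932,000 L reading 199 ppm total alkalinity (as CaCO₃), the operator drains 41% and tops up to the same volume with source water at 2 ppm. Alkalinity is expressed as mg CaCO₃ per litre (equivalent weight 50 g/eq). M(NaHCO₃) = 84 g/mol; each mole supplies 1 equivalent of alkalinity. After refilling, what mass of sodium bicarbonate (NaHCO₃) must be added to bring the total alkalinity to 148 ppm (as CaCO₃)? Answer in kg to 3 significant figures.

46.6 kg

After draining 41% and refilling: 199 × 0.59 + 2 × 0.41 = 118.23 ppm.
Deficit to target: 148 − 118.23 = 29.77 mg/L.
As CaCO₃: 29.77 mg/L × 932,000 L = 27,750 g; ÷ 50 g/eq ÷ 1 = 554.9 mol NaHCO₃.
Mass: 554.9 × 84 = 46,610 g.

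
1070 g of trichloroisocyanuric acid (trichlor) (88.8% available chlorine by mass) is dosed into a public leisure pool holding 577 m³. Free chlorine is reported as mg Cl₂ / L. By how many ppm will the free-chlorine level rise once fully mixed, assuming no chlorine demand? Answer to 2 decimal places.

1.65 ppm

Volume: 577 m³ = 577,000 L.
Available chlorine delivered: 1070 g × 0.888 = 950.2 g as Cl₂.
Concentration rise: 950.2 g / 577,000 L = 1.647 mg/L = 1.65 ppm.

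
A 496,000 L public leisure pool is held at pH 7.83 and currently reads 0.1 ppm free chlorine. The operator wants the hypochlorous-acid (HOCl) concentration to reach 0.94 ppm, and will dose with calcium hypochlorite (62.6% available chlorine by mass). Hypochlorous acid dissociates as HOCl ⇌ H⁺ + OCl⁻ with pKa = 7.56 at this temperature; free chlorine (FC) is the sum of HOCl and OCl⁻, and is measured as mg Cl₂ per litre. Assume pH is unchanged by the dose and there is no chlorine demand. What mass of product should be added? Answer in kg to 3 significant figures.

[OCl⁻]/[HOCl] = 10^(pH − pKa) = 10^(7.83 − 7.56) = 1.862; fraction as HOCl = 1/(1 + 1.862) = 0.3494.
Free chlorine required for 0.94 ppm HOCl: 0.94 / 0.3494 = 2.69 ppm.
FC to add: 2.69 − 0.1 = 2.59 mg/L as Cl₂.
Cl₂ equivalent: 2.59 mg/L × 496,000 L = 1285 g.
Product at 62.6% available Cl: 1285 / 0.626 = 2052 g.

2.05 kg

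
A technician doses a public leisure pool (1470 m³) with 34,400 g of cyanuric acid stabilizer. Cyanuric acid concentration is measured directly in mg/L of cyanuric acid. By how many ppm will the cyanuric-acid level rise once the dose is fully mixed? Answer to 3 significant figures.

23.4 ppm

Volume: 1470 m³ = 1,470,000 L.
Rise: 34,400 g / 1,470,000 L × 1000 = 23.4 mg/L.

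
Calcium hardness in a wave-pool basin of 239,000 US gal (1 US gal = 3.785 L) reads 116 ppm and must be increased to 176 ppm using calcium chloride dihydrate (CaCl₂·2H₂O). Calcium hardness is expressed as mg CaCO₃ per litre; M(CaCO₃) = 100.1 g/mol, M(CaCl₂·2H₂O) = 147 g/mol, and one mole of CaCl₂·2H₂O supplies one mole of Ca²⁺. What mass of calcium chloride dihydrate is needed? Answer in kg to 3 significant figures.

Volume: 239,000 US gal × 3.785 L/gal = 904,615 L.
Hardness to add: (176 − 116) = 60 mg/L as CaCO₃ × 904,615 L = 54,280 g as CaCO₃.
Moles of Ca²⁺ (1 mol Ca²⁺ ≡ 1 mol CaCO₃): 54,280 / 100.1 g/mol = 542.2 mol.
Mass of CaCl₂·2H₂O: 542.2 × 147 = 79,710 g.

79.7 kg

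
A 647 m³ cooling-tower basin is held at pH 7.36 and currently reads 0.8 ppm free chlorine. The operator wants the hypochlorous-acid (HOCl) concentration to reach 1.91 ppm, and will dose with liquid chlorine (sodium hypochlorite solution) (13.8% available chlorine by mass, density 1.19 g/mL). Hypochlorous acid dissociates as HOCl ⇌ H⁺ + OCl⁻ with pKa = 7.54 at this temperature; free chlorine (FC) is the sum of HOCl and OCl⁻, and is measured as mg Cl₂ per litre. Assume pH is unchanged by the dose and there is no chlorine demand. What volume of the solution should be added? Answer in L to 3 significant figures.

9.34 L

Volume: 647 m³ = 647,000 L.
[OCl⁻]/[HOCl] = 10^(pH − pKa) = 10^(7.36 − 7.54) = 0.6607; fraction as HOCl = 1/(1 + 0.6607) = 0.6022.
Free chlorine required for 1.91 ppm HOCl: 1.91 / 0.6022 = 3.172 ppm.
FC to add: 3.172 − 0.8 = 2.372 mg/L as Cl₂.
Cl₂ equivalent: 2.372 mg/L × 647,000 L = 1535 g.
Product at 13.8% available Cl: 1535 / 0.138 = 11,120 g.
Volume: 11,120 g ÷ 1.19 g/mL = 9345 mL.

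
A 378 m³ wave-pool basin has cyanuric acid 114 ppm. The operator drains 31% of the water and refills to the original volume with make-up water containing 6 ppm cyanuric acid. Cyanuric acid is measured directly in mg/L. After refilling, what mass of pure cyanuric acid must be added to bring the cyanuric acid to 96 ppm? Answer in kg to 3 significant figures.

5.85 kg

Volume: 378 m³ = 378,000 L.
After draining 31% and refilling: 114 × 0.69 + 6 × 0.31 = 80.52 ppm.
Deficit to target: 96 − 80.52 = 15.48 mg/L.
Mass: 15.48 mg/L × 378,000 L = 5851 g cyanuric acid.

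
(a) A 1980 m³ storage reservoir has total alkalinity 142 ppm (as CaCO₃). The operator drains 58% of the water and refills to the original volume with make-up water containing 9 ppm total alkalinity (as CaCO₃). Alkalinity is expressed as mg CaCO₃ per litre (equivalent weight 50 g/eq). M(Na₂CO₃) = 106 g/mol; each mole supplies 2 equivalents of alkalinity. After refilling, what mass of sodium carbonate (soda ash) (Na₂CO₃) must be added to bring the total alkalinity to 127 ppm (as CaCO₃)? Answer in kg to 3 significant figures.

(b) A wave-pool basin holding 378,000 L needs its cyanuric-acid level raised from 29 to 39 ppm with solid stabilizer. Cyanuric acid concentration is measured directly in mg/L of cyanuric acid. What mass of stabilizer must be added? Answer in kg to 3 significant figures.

(a) 130 kg; (b) 3.78 kg

(a) Volume: 1980 m³ = 1,980,000 L.
(a) After draining 58% and refilling: 142 × 0.42 + 9 × 0.58 = 64.86 ppm.
(a) Deficit to target: 127 − 64.86 = 62.14 mg/L.
(a) As CaCO₃: 62.14 mg/L × 1,980,000 L = 123,000 g; ÷ 50 g/eq ÷ 2 = 1230 mol Na₂CO₃.
(a) Mass: 1230 × 106 = 130,400 g.

(b) CYA to add: (39 − 29) = 10 mg/L × 378,000 L = 3780 g cyanuric acid.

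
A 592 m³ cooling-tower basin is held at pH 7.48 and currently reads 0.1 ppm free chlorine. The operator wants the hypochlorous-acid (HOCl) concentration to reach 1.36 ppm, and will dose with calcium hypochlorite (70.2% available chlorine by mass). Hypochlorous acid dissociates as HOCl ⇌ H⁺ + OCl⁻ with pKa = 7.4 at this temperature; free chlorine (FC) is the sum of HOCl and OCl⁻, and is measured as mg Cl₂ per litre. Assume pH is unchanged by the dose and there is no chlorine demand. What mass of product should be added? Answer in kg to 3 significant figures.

2.44 kg

Volume: 592 m³ = 592,000 L.
[OCl⁻]/[HOCl] = 10^(pH − pKa) = 10^(7.48 − 7.4) = 1.202; fraction as HOCl = 1/(1 + 1.202) = 0.4541.
Free chlorine required for 1.36 ppm HOCl: 1.36 / 0.4541 = 2.995 ppm.
FC to add: 2.995 − 0.1 = 2.895 mg/L as Cl₂.
Cl₂ equivalent: 2.895 mg/L × 592,000 L = 1714 g.
Product at 70.2% available Cl: 1714 / 0.702 = 2441 g.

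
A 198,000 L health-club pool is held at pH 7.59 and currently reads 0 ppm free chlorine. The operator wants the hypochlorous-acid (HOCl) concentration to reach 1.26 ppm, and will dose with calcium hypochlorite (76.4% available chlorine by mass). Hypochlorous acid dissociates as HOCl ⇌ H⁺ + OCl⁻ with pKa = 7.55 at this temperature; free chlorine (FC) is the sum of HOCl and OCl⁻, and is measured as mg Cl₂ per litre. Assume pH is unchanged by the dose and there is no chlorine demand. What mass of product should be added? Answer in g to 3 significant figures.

[OCl⁻]/[HOCl] = 10^(pH − pKa) = 10^(7.59 − 7.55) = 1.096; fraction as HOCl = 1/(1 + 1.096) = 0.477.
Free chlorine required for 1.26 ppm HOCl: 1.26 / 0.477 = 2.642 ppm.
FC to add: 2.642 − 0 = 2.642 mg/L as Cl₂.
Cl₂ equivalent: 2.642 mg/L × 198,000 L = 523 g.
Product at 76.4% available Cl: 523 / 0.764 = 684.6 g.

685 g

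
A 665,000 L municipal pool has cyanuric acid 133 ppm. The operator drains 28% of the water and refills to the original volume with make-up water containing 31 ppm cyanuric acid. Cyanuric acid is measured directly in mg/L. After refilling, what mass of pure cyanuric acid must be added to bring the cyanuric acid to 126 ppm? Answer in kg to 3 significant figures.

14.3 kg

After draining 28% and refilling: 133 × 0.72 + 31 × 0.28 = 104.44 ppm.
Deficit to target: 126 − 104.44 = 21.56 mg/L.
Mass: 21.56 mg/L × 665,000 L = 14,340 g cyanuric acid.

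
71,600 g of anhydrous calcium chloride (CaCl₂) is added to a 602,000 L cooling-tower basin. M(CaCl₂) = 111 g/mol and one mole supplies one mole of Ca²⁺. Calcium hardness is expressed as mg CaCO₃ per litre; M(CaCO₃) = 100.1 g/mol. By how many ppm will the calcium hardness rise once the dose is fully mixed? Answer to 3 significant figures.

107 ppm

Moles of Ca²⁺: 71,600 g ÷ 111 g/mol = 645 mol.
As CaCO₃: 645 mol × 100.1 g/mol = 64,570 g.
Rise: 64,570 g / 602,000 L × 1000 = 107.3 mg/L.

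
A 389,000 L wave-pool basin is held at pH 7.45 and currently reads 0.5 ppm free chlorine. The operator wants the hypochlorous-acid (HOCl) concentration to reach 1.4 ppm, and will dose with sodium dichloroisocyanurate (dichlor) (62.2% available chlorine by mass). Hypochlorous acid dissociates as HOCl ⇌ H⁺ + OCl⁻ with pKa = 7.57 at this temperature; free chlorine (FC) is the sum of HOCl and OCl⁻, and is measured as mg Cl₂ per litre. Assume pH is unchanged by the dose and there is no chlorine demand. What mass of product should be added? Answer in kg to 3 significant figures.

1.23 kg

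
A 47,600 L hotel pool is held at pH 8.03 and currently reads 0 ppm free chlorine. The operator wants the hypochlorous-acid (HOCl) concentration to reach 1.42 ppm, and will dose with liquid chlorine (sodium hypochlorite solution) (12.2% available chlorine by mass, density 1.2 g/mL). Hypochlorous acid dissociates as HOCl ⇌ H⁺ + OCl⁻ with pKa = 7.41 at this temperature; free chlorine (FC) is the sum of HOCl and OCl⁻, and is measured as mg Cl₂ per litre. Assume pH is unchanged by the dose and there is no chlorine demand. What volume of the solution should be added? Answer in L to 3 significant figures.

2.39 L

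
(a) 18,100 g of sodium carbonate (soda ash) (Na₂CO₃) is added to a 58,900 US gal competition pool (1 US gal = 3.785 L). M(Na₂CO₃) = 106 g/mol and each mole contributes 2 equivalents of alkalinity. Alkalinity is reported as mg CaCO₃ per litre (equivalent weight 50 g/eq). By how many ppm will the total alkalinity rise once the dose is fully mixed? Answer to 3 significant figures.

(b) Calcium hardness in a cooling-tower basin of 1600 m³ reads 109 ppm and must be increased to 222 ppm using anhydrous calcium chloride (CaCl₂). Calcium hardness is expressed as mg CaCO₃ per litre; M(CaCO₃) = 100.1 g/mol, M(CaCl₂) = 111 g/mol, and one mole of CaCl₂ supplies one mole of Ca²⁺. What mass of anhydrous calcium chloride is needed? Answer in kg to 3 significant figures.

(a) 76.6 ppm; (b) 200 kg

(a) Volume: 58,900 US gal × 3.785 L/gal = 222,936 L.
(a) Moles of Na₂CO₃: 18,100 g ÷ 106 g/mol = 170.8 mol → 341.5 eq of alkalinity.
(a) As CaCO₃: 341.5 eq × 50 g/eq = 17,080 g.
(a) Rise: 17,080 g / 222,936 L × 1000 = 76.59 mg/L.

(b) Volume: 1600 m³ = 1,600,000 L.
(b) Hardness to add: (222 − 109) = 113 mg/L as CaCO₃ × 1,600,000 L = 180,800 g as CaCO₃.
(b) Moles of Ca²⁺ (1 mol Ca²⁺ ≡ 1 mol CaCO₃): 180,800 / 100.1 g/mol = 1806 mol.
(b) Mass of CaCl₂: 1806 × 111 = 200,500 g.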